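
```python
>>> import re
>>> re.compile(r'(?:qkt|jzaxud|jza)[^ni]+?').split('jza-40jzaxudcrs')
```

['', '40', 'rs']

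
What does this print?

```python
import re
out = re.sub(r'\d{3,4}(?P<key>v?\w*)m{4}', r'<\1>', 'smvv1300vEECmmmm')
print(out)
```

smvv<vEEC>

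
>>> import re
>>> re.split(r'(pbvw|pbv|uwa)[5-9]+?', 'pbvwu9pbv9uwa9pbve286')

['pbvwu9', 'pbv', '', 'uwa', 'pbve286']

Matches to split on: at [6:10] → 'pbv9'; at [10:14] → 'uwa9'.
`re.split` interleaves the captured-group text with the surrounding fragments.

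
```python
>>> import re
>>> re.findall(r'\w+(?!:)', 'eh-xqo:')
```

['eh', 'xq']

The negative lookaround is zero-width — it rules out positions where the adjacent text would match, without consuming anything.
Since nothing is captured, `findall` lists the 2 matched substrings directly.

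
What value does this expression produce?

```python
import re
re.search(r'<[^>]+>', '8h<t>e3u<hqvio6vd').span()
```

(2, 5)

The match spans [2:5] → '<t>'.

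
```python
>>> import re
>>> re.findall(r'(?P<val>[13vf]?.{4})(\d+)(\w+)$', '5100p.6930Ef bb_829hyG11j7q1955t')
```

[('f bb_', '829', 'hyG11j7q1955t')]

Pattern: optionally one of [13vf], then exactly 4 of any character (captured as 'val'); then one or more of a digit (captured); then one or more of a word character (captured); then anchored at the end.
Scanning left to right: at [11:32] match 'f bb_829hyG11j7q1955t', groups = ('f bb_', '829', 'hyG11j7q1955t').
Multiple groups make `findall` return tuples — one 3-tuple for the one match.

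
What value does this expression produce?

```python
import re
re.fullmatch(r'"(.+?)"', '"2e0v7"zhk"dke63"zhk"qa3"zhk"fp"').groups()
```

('2e0v7"zhk"dke63"zhk"qa3"zhk"fp',)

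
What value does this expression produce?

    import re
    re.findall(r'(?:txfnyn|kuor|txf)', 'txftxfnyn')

Alternation tries branches left to right and keeps the first one that lets the overall match succeed at that position.
Matches: at [0:3] → 'txf'; at [3:9] → 'txfnyn'.
No capturing groups, so `findall` returns the 2 full match strings.

['txf', 'txfnyn']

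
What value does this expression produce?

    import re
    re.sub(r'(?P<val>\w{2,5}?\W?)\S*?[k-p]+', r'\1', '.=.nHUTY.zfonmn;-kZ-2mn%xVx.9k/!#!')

'.=.nH;-kZ-%xV/!#!'

This matches 2 to 5 of a word character (lazy), then optionally a non-word character (captured as 'val'); then zero or more of a non-whitespace character (lazy), then one or more of a character in [k-p].
With the lazy modifier that quantifier settles for the fewest repetitions that let the rest of the pattern succeed (the atoms after it are unaffected and can still be greedy).
Matches: at [3:15] → 'nHUTY.zfonmn'; at [17:23] → 'kZ-2mn'; at [24:30] → 'xVx.9k'.
The replacement refers to a captured group, so each match is rewritten using its own captured text.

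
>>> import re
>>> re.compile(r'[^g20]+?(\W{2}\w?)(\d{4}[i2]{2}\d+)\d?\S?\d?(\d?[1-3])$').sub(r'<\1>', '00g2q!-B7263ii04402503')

'00g2<!-B>'

`\1` in the replacement pulls in group 1's text for each match.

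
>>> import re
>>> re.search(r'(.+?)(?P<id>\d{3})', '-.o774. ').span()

This matches one or more of any character (lazy) (captured); then exactly 3 of a digit (captured as 'id').
`search` walks the string left to right and returns the first match it finds.
The match spans [0:6] → '-.o774'.
Captured: group 1 = '-.o', group 2 = '774'.

(0, 6)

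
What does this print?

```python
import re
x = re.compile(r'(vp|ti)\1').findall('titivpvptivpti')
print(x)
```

['ti', 'vp']

A backreference is literal: `\1` must see the identical characters the first group matched.
Scanning left to right: at [0:4] match 'titi', group 1 = 'ti'; at [4:8] match 'vpvp', group 1 = 'vp'.
With a single group, `findall` returns only what that group captured — 2 items.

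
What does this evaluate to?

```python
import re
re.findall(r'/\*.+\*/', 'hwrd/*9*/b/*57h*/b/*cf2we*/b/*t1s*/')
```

['/*9*/b/*57h*/b/*cf2we*/b/*t1s*/']

No capturing groups, so `findall` returns the 1 full match string.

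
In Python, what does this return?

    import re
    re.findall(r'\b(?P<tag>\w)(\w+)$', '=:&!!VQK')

This matches a word boundary (`\b`, zero-width); then a word character (captured as 'tag'); then one or more of a word character (captured); then anchored at the end.
2 groups means the one result is a tuple of 2 captured strings — 1 here.

[('V', 'QK')]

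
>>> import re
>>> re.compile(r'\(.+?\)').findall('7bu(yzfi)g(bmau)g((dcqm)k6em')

['(yzfi)', '(bmau)', '((dcqm)']

Scanning left to right: at [3:9] → '(yzfi)'; at [10:16] → '(bmau)'; at [17:24] → '((dcqm)'.
Since nothing is captured, `findall` lists the 3 matched substrings directly.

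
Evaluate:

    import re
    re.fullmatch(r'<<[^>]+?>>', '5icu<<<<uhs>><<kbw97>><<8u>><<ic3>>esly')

None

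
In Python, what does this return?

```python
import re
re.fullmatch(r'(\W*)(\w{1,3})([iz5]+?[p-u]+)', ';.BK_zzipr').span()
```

This matches zero or more of a non-word character (captured); then 1 to 3 of a word character (captured); then one or more of one of [iz5] (lazy), then one or more of a character in [p-u] (captured).
For `fullmatch`, every character of the input must be accounted for by the pattern.
The match spans [0:10] → ';.BK_zzipr'.
Captured: group 1 = ';.', group 2 = 'BK_', group 3 = 'zzipr'.

(0, 10)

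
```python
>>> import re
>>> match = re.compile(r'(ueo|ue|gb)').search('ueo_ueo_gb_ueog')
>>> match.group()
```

'ueo'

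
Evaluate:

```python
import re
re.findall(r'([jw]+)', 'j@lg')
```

Pattern: one or more of one of [jw] (captured).
Matches: at [0:1] match 'j', group 1 = 'j'.
One capturing group, so `findall` returns just the captured substring from the one match — 1 in all.

['j']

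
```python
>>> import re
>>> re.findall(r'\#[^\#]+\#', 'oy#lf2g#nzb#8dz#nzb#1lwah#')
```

`findall` yields the raw match text (3 of them) because the pattern has no groups.

['#lf2g#', '#8dz#', '#1lwah#']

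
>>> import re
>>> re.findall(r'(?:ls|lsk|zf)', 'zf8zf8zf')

Walking the string: at [0:2] → 'zf'; at [3:5] → 'zf'; at [6:8] → 'zf'.
`findall` yields the raw match text (3 of them) because the pattern has no groups.

['zf', 'zf', 'zf']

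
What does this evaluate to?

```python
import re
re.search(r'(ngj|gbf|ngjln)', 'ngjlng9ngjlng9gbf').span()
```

(0, 3)

Alternation isn't longest-match — the leftmost alternative that fits at this position is chosen.
`search` walks the string left to right and returns the first match it finds.
The match spans [0:3] → 'ngj'.
Captured: group 1 = 'ngj'.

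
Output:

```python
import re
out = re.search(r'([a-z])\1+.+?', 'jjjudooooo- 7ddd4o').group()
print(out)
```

After group 1 captures some text, `\1` only succeeds where that same text appears again.
The match spans [0:4] → 'jjju'.

jjju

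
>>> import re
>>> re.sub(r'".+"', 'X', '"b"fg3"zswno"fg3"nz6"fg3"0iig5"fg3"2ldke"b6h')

Matches: at [0:41] → '"b"fg3"zswno"fg3"nz6"fg3"0iig5"fg3"2ldke"'.
Each match is replaced by 'X'.

'Xb6h'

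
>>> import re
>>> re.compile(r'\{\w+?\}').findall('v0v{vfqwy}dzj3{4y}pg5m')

['{vfqwy}', '{4y}']

Scanning left to right: at [3:10] → '{vfqwy}'; at [14:18] → '{4y}'.
With no groups in the pattern, `findall` gives back each whole match — 2 here.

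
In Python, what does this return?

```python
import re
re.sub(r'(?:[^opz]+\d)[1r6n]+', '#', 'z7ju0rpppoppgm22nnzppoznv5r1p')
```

'z#pppopp#zppoz#p'

Pattern: one or more of any character except [opz], then a digit (non-capturing group); then one or more of one of [1r6n].
Matches: at [1:6] → '7ju0r'; at [12:18] → 'gm22nn'; at [23:28] → 'nv5r1'.
Every occurrence is swapped for '#'.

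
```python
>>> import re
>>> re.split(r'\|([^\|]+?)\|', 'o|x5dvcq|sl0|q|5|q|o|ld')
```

Matches to split on: at [1:9] → '|x5dvcq|'; at [12:15] → '|q|'; at [16:19] → '|q|'.
With a capturing group present, the delimiter's captured portion is kept in the result list.

['o', 'x5dvcq', 'sl0', 'q', '5', 'q', 'o|ld']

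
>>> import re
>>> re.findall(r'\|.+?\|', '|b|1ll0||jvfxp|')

['|b|', '||jvfxp|']

A non-greedy quantifier consumes as few characters as it can — just enough that the remainder of the pattern still matches from where it stops; whatever follows it matches normally.
Walking the string: at [0:3] → '|b|'; at [7:15] → '||jvfxp|'.
No capturing groups, so `findall` returns the 2 full match strings.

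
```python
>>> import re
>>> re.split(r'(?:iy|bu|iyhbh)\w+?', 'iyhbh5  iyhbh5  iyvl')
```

['', 'bh5  ', 'bh5  ', 'l']

Alternation tries branches left to right and keeps the first one that lets the overall match succeed at that position.
Matches to split on: at [0:3] → 'iyh'; at [8:11] → 'iyh'; at [16:19] → 'iyv'.
`split` removes every match and returns the 4 fragments in between.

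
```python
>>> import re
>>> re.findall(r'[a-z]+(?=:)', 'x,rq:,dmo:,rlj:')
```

['rq', 'dmo', 'rlj']

The lookaround is zero-width — it requires the adjacent text to match without consuming it, so the asserted text isn't part of the match.
Walking the string: at [2:4] → 'rq'; at [6:9] → 'dmo'; at [11:14] → 'rlj'.
`findall` yields the raw match text (3 of them) because the pattern has no groups.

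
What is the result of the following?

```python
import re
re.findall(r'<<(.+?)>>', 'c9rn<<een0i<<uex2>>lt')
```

With a single group, `findall` returns only what that group captured — 1 item.

['een0i<<uex2']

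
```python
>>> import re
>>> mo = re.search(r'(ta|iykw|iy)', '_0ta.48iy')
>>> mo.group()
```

The match spans [2:4] → 'ta'.

'ta'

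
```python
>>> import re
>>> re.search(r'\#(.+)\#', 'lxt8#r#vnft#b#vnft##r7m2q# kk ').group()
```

`search` walks the string left to right and returns the first match it finds.
The match spans [4:26] → '#r#vnft#b#vnft##r7m2q#'.
Captured: group 1 = 'r#vnft#b#vnft##r7m2q'.

'#r#vnft#b#vnft##r7m2q#'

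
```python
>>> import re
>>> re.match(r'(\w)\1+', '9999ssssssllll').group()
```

A backreference is literal: `\1` must see the identical characters the first group matched.
`re.match` only tries the pattern at the start of the string.
The match spans [0:4] → '9999'.
Captured: group 1 = '9'.

'9999'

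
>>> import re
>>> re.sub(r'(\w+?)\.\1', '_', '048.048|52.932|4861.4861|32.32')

'_|52.932|_|_'

After group 1 captures some text, `\1` only succeeds where that same text appears again.
Matches: at [0:7] → '048.048'; at [15:24] → '4861.4861'; at [25:30] → '32.32'.
Every occurrence is swapped for '_'.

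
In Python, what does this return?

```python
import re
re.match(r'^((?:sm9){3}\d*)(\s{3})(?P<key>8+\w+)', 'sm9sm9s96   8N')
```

None

This matches anchored at the start of the string; then the literal 'sm9' repeated 3 times, then zero or more of a digit (captured); then exactly 3 of whitespace (captured); then one or more of the literal '8', then one or more of a word character (captured as 'key').
With `match`, the pattern is implicitly anchored at the beginning.
Here position 0 doesn't satisfy it, so the call returns None.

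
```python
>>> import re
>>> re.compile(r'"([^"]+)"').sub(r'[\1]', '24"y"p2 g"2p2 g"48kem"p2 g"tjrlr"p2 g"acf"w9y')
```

Each match is replaced using the text its own group 1 captured.

'24[y]p2 g[2p2 g]48kem[p2 g]tjrlr[p2 g]acf"w9y'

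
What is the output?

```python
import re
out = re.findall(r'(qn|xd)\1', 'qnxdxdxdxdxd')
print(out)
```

['xd', 'xd']

`\1` is not a pattern — it's the concrete string captured by group 1, re-applied verbatim.
With a single group, `findall` returns only what that group captured — 2 items.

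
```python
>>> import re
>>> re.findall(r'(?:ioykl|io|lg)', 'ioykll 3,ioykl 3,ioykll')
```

Branches in `(...|...)` are attempted left-to-right; the first branch that allows the whole pattern to succeed is taken.
Walking the string: at [0:5] → 'ioykl'; at [9:14] → 'ioykl'; at [17:22] → 'ioykl'.
Since nothing is captured, `findall` lists the 3 matched substrings directly.

['ioykl', 'ioykl', 'ioykl']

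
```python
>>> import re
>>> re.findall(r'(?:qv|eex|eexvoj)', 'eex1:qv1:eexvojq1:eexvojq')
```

['eex', 'qv', 'eex', 'eex']

Alternation tries branches left to right and keeps the first one that lets the overall match succeed at that position.
Walking the string: at [0:3] → 'eex'; at [5:7] → 'qv'; at [9:12] → 'eex'; at [18:21] → 'eex'.
`findall` yields the raw match text (4 of them) because the pattern has no groups.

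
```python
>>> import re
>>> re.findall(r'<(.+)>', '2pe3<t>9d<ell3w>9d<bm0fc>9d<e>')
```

['t>9d<ell3w>9d<bm0fc>9d<e']

Walking the string: at [4:30] match '<t>9d<ell3w>9d<bm0fc>9d<e>', group 1 = 't>9d<ell3w>9d<bm0fc>9d<e'.
`findall` collects group 1 from the one match (1 total).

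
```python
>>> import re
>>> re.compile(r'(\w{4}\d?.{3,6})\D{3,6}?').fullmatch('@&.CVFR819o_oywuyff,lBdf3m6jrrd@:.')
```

Pattern: exactly 4 of a word character, then optionally a digit, then 3 to 6 of any character (captured); then 3 to 6 of a non-digit (lazy).
For `fullmatch`, every character of the input must be accounted for by the pattern.
Here there's no way to consume every character, so the call returns None.

None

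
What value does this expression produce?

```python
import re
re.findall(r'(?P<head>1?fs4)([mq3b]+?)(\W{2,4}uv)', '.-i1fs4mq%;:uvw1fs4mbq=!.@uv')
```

This matches optionally the literal '1', then the literal 'fs4' (captured as 'head'); then one or more of one of [mq3b] (lazy) (captured); then 2 to 4 of a non-word character, then the literal 'uv' (captured).
3 groups means each result is a tuple of 3 captured strings — 2 here.

[('1fs4', 'mq', '%;:uv'), ('1fs4', 'mbq', '=!.@uv')]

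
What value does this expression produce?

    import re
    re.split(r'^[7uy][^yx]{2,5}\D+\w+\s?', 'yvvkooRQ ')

['', '']

Pattern: anchored at the start of the string; then one of [7uy], then 2 to 5 of any character except [yx]; then one or more of a non-digit, then one or more of a word character, then optionally whitespace.
Matches to split on: at [0:9] → 'yvvkooRQ '.
Splitting on the pattern gives 2 pieces.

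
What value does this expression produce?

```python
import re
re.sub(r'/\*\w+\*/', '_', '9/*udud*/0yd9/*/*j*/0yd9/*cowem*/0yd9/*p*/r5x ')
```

'9_0yd9/*_0yd9_0yd9_r5x '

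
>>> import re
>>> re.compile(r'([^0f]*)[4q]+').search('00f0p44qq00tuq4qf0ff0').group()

The match spans [4:9] → 'p44qq'.

'p44qq'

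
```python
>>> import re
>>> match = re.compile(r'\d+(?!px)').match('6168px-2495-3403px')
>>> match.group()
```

'616'

`match` is anchored at position 0; if the pattern doesn't fit there, it returns None.
The match spans [0:3] → '616'.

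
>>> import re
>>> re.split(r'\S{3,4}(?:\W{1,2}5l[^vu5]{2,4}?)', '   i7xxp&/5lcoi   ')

['   i', 'i   ']

The pattern matches 3 to 4 of a non-whitespace character; then 1 to 2 of a non-word character, then the literal '5l', then 2 to 4 of any character except [vu5] (lazy) (non-capturing group).
Lazy quantifiers expand one character at a time until the remainder of the pattern can match.
Matches to split on: at [4:14] → '7xxp&/5lco'.
Splitting on the pattern gives 2 pieces.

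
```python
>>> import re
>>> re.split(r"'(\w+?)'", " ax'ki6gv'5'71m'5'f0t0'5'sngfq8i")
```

Matches to split on: at [3:10] → "'ki6gv'"; at [11:16] → "'71m'"; at [17:23] → "'f0t0'".
With a capturing group present, the delimiter's captured portion is kept in the result list.

[' ax', 'ki6gv', '5', '71m', '5', 'f0t0', "5'sngfq8i"]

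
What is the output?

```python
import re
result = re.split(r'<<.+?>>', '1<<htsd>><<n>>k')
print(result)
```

['1', '', 'k']

Matches to split on: at [1:9] → '<<htsd>>'; at [9:14] → '<<n>>'.
The string is cut at each match, leaving 3 pieces.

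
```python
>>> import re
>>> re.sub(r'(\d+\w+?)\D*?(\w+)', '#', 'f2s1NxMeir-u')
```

'f#-u'

This matches one or more of a digit, then one or more of a word character (lazy) (captured); then zero or more of a non-digit (lazy); then one or more of a word character (captured).
A non-greedy quantifier consumes as few characters as it can — just enough that the remainder of the pattern still matches from where it stops; whatever follows it matches normally.
Matches: at [1:10] → '2s1NxMeir'.
Each match is replaced by '#'.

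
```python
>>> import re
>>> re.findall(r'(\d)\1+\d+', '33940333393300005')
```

['3']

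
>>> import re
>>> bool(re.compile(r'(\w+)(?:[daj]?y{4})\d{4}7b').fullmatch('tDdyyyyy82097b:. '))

Pattern: one or more of a word character (captured); then optionally one of [daj], then exactly 4 of a literal 'y' (non-capturing group); then exactly 4 of a digit, then the literal '7b'.
`re.fullmatch` is like wrapping the pattern in `^…$` (in single-line mode).
Here there's no way to consume every character, so the call returns None, and `bool(None)` is False.

False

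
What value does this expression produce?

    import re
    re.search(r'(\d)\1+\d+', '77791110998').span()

(0, 11)

A backreference is literal: `\1` must see the identical characters the first group matched.
`search` walks the string left to right and returns the first match it finds.
The match spans [0:11] → '77791110998'.
Captured: group 1 = '7'.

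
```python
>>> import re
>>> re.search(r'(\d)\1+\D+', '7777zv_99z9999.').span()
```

(0, 7)

`\1` has to match the exact text group 1 already captured.
`re.search` tries every starting position until one works.
The match spans [0:7] → '7777zv_'.
Captured: group 1 = '7'.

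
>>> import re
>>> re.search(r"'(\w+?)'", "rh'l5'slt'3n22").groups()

('l5',)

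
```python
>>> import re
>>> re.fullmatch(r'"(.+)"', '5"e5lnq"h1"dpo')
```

For `fullmatch`, every character of the input must be accounted for by the pattern.
Here the string isn't matched end-to-end, so the call returns None.

None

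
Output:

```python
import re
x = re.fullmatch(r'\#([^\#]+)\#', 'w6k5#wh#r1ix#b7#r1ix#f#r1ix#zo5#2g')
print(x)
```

`re.fullmatch` is like wrapping the pattern in `^…$` (in single-line mode).
Here the pattern can't cover the whole string, so the call returns None.

None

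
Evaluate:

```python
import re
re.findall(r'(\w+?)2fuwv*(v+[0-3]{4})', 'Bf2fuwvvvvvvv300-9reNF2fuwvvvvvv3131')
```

[('9reNF', 'v3131')]

This matches one or more of a word character (lazy) (captured); then the literal '2fu', then a literal 'w', then zero or more of the literal 'v'; then one or more of the literal 'v', then exactly 4 of a character in [0-3] (captured).
With 2 capturing groups, `findall` returns a 2-tuple per match.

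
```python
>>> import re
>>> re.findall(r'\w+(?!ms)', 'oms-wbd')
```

`(?!…)`/`(?<!…)` only lets a position through if the neighbouring text does NOT match; no characters are consumed.
Since nothing is captured, `findall` lists the 2 matched substrings directly.

['oms', 'wbd']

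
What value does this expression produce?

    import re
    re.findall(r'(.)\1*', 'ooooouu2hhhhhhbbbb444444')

['o', 'u', '2', 'h', 'b', '4']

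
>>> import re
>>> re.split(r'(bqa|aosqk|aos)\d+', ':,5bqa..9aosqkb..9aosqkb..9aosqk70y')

[':,5bqa..9aosqkb..9aosqkb..9', 'aosqk', 'y']

Matches to split on: at [27:34] → 'aosqk70'.
`re.split` interleaves the captured-group text with the surrounding fragments.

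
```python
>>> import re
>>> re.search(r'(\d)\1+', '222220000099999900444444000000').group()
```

'22222'

After group 1 captures some text, `\1` only succeeds where that same text appears again.
`re.search` scans for the first position where the pattern succeeds.
The match spans [0:5] → '22222'.
Captured: group 1 = '2'.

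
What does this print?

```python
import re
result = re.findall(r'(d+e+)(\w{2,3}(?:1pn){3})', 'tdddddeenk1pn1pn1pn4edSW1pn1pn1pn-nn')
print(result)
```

Pattern: one or more of the literal 'd', then one or more of a literal 'e' (captured); then 2 to 3 of a word character, then the literal '1pn' repeated 3 times (captured).
`findall` packs the 2 group values into a tuple for every match.

[('dddddee', 'nk1pn1pn1pn')]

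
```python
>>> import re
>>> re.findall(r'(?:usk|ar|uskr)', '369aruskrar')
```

Alternation isn't longest-match — the leftmost alternative that fits at this position is chosen.
Scanning left to right: at [3:5] → 'ar'; at [5:8] → 'usk'; at [9:11] → 'ar'.
Since nothing is captured, `findall` lists the 3 matched substrings directly.

['ar', 'usk', 'ar']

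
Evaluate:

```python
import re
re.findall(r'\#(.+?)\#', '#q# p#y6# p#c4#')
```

['q', 'y6', 'c4']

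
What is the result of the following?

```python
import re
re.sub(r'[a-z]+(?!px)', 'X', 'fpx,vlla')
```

A negative assertion filters positions out without eating any characters.
Matches: at [0:3] → 'fpx'; at [4:8] → 'vlla'.
`sub` substitutes 'X' at each match site.

'X,X'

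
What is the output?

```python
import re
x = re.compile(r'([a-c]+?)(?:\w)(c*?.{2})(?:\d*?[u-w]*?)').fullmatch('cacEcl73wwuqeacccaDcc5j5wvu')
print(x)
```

`re.fullmatch` is like wrapping the pattern in `^…$` (in single-line mode).
Here there's no way to consume every character, so the call returns None.

None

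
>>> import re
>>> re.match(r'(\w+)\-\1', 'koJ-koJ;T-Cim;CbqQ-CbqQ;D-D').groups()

('koJ',)

The match spans [0:7] → 'koJ-koJ'.
Captured: group 1 = 'koJ'.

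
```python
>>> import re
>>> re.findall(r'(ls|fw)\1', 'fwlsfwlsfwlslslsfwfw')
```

['ls', 'fw']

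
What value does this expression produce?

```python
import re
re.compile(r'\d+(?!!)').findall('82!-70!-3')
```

The negative lookahead/lookbehind blocks any match where the forbidden context is present.
`findall` yields the raw match text (3 of them) because the pattern has no groups.

['8', '7', '3']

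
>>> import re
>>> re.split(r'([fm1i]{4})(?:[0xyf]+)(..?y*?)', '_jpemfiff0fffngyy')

['_jpe', 'mfif', 'ng', 'yy']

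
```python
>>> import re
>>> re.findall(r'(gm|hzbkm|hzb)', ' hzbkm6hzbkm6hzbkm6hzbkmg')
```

Branches in `(...|...)` are attempted left-to-right; the first branch that allows the whole pattern to succeed is taken.
Walking the string: at [1:6] match 'hzbkm', group 1 = 'hzbkm'; at [7:12] match 'hzbkm', group 1 = 'hzbkm'; at [13:18] match 'hzbkm', group 1 = 'hzbkm'; at [19:24] match 'hzbkm', group 1 = 'hzbkm'.
Because there's exactly one group, `findall` drops the full match and keeps group 1 from each hit.

['hzbkm', 'hzbkm', 'hzbkm', 'hzbkm']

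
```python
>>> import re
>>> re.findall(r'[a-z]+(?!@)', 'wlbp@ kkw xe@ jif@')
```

['wlb', 'kkw', 'x', 'ji']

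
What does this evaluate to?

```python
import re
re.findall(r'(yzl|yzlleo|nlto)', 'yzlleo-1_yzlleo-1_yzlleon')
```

['yzl', 'yzl', 'yzl']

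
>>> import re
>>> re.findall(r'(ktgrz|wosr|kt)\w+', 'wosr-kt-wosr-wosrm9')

Scanning left to right: at [13:19] match 'wosrm9', group 1 = 'wosr'.
Because there's exactly one group, `findall` drops the full match and keeps group 1 from the one hit.

['wosr']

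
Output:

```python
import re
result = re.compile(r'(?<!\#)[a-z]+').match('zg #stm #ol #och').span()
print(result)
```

(0, 2)

`re.match` won't scan ahead — the pattern has to work from the very first character.
The match spans [0:2] → 'zg'.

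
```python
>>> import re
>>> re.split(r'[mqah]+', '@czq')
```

The pattern matches one or more of one of [mqah].
Matches to split on: at [3:4] → 'q'.
Splitting on the pattern gives 2 pieces.

['@cz', '']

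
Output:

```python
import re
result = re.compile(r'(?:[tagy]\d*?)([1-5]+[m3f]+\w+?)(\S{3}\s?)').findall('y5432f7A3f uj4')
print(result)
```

Lazy quantifiers expand one character at a time until the remainder of the pattern can match.
Multiple groups make `findall` return tuples — one 2-tuple for the one match.

[('5432f7', 'A3f ')]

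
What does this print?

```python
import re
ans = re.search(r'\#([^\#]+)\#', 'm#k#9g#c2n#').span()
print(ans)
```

(1, 4)

The match spans [1:4] → '#k#'.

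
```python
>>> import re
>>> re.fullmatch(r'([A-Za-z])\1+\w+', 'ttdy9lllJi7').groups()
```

('t',)

The match spans [0:11] → 'ttdy9lllJi7'.
Captured: group 1 = 't'.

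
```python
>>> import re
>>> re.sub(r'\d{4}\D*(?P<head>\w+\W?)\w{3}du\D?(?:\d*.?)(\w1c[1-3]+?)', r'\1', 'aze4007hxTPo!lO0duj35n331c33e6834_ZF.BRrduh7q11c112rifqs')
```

'aze0duj35n331c33e6834_ZF.12rifqs'

A non-greedy quantifier consumes as few characters as it can — just enough that the remainder of the pattern still matches from where it stops; whatever follows it matches normally.
The replacement refers to a captured group, so each match is rewritten using its own captured text.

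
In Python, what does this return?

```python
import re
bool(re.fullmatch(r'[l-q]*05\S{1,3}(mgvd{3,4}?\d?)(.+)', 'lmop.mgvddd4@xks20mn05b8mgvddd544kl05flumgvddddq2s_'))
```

False

`fullmatch` succeeds only if the pattern covers the string from start to end.
Here the pattern can't cover the whole string, so the call returns None, and `bool(None)` is False.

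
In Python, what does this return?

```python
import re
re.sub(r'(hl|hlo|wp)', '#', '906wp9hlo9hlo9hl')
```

Branches in `(...|...)` are attempted left-to-right; the first branch that allows the whole pattern to succeed is taken.
Matches: at [3:5] → 'wp'; at [6:8] → 'hl'; at [10:12] → 'hl'; at [14:16] → 'hl'.
Each match is replaced by '#'.

'906#9#o9#o9#'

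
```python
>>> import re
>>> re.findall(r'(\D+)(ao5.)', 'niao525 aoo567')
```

[('ni', 'ao52')]

With 2 capturing groups, `findall` returns a 2-tuple per match.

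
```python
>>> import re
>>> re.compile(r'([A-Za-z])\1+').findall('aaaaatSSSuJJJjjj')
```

['a', 'S', 'J', 'j']

`\1` has to match the exact text group 1 already captured.
Scanning left to right: at [0:5] match 'aaaaa', group 1 = 'a'; at [6:9] match 'SSS', group 1 = 'S'; at [10:13] match 'JJJ', group 1 = 'J'; at [13:16] match 'jjj', group 1 = 'j'.
One capturing group, so `findall` returns just the captured substring from each match — 4 in all.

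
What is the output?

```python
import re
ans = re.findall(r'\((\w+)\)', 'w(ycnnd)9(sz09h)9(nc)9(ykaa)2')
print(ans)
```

['ycnnd', 'sz09h', 'nc', 'ykaa']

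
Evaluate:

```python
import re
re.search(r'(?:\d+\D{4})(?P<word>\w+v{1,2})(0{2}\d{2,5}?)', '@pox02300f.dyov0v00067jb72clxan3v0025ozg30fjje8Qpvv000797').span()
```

(4, 55)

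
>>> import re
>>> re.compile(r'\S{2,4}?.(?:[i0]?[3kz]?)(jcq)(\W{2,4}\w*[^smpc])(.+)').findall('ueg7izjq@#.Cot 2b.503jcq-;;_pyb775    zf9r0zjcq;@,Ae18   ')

[('jcq', '-;;_pyb775 ', '   zf9r0zjcq;@,Ae18   ')]

This matches 2 to 4 of a non-whitespace character (lazy), then any character; then optionally one of [i0], then optionally one of [3kz] (non-capturing group); then the literal 'jc', then a literal 'q' (captured); then 2 to 4 of a non-word character, then zero or more of a word character, then any character except [smpc] (captured); then one or more of any character (captured).
Scanning left to right: at [15:57] match '2b.503jcq-;;_pyb775    zf9r0zjcq;@,Ae18   ', groups = ('jcq', '-;;_pyb775 ', '   zf9r0zjcq;@,Ae18   ').
3 groups means the one result is a tuple of 3 captured strings — 1 here.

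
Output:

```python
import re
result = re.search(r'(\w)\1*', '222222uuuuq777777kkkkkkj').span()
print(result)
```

`\1` has to match the exact text group 1 already captured.
`re.search` tries every starting position until one works.
The match spans [0:6] → '222222'.
Captured: group 1 = '2'.

(0, 6)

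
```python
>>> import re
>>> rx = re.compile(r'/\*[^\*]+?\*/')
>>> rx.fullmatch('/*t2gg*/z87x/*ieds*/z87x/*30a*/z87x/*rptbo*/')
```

`fullmatch` succeeds only if the pattern covers the string from start to end.
Here the pattern can't cover the whole string, so the call returns None.

None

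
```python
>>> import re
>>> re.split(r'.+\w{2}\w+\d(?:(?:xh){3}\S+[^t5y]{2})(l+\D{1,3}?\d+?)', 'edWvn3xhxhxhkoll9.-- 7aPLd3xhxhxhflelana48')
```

['', 'lana4', '8']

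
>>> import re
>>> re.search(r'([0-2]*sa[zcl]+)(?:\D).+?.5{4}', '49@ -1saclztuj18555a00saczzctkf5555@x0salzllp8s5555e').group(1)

The pattern matches zero or more of a character in [0-2], then the literal 'sa', then one or more of one of [zcl] (captured); then a non-digit (non-capturing group); then one or more of any character (lazy), then any character, then exactly 4 of a literal '5'.
Lazy quantifiers expand one character at a time until the remainder of the pattern can match.
`search` walks the string left to right and returns the first match it finds.
The match spans [5:35] → '1saclztuj18555a00saczzctkf5555'.
Captured: group 1 = '1saclz'.

'1saclz'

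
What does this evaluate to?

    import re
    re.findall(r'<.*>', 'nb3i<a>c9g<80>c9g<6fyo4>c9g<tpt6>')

Scanning left to right: at [4:33] → '<a>c9g<80>c9g<6fyo4>c9g<tpt6>'.
`findall` yields the raw match text (1 of them) because the pattern has no groups.

['<a>c9g<80>c9g<6fyo4>c9g<tpt6>']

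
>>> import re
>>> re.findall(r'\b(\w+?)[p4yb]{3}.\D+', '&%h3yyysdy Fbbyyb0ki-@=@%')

The pattern matches a word boundary (`\b`, zero-width); then one or more of a word character (lazy) (captured); then exactly 3 of one of [p4yb], then any character, then one or more of a non-digit.
Scanning left to right: at [2:17] match 'h3yyysdy Fbbyyb', group 1 = 'h3'.
Because there's exactly one group, `findall` drops the full match and keeps group 1 from the one hit.

['h3']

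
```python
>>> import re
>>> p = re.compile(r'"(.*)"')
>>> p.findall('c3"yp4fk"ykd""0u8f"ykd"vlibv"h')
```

['yp4fk"ykd""0u8f"ykd"vlibv']

With a single group, `findall` returns only what that group captured — 1 item.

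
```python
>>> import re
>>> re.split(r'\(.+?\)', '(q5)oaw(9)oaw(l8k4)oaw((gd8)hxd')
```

Because the quantifier is non-greedy, it stops expanding at the earliest point where the rest of the pattern can succeed.
Matches to split on: at [0:4] → '(q5)'; at [7:10] → '(9)'; at [13:19] → '(l8k4)'; at [22:28] → '((gd8)'.
`split` removes every match and returns the 5 fragments in between.

['', 'oaw', 'oaw', 'oaw', 'hxd']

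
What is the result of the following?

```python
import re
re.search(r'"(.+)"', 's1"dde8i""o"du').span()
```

`search` walks the string left to right and returns the first match it finds.
The match spans [2:12] → '"dde8i""o"'.
Captured: group 1 = 'dde8i""o'.

(2, 12)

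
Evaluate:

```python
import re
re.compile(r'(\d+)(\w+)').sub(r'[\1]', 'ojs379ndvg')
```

This matches one or more of a digit (captured); then one or more of a word character (captured).
Matches: at [3:10] → '379ndvg'.
`\1` in the replacement pulls in group 1's text for each match.

'ojs[379]'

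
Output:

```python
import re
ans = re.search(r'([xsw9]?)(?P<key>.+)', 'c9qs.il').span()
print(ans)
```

(0, 7)

The match spans [0:7] → 'c9qs.il'.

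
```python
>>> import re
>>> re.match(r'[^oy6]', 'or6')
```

`match` is anchored at position 0; if the pattern doesn't fit there, it returns None.
Here position 0 doesn't satisfy it, so the call returns None.

None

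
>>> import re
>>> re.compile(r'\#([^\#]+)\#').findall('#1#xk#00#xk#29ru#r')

['1', '00', '29ru']

With a single group, `findall` returns only what that group captured — 3 items.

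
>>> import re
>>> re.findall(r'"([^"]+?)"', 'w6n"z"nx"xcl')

['z']

Scanning left to right: at [3:6] match '"z"', group 1 = 'z'.
Because there's exactly one group, `findall` drops the full match and keeps group 1 from the one hit.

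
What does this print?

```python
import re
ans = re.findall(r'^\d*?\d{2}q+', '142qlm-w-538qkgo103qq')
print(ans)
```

Since nothing is captured, `findall` lists the 1 matched substring directly.

['142q']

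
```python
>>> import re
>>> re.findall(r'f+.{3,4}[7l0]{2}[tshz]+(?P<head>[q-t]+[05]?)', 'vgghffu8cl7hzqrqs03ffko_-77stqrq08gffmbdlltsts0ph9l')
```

This matches one or more of the literal 'f', then 3 to 4 of any character; then exactly 2 of one of [7l0], then one or more of one of [tshz]; then one or more of a character in [q-t], then optionally one of [05] (captured as 'head').
With a single group, `findall` returns only what that group captured — 3 items.

['qrqs0', 'qrq0', 's0']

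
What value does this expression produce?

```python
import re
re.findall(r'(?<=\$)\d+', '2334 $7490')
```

['7490']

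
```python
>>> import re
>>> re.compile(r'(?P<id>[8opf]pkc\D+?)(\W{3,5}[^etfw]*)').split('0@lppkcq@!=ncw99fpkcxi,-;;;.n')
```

['0@l', 'ppkcq', '@!=nc', 'w99', 'fpkcxi', ',-;;;.n', '']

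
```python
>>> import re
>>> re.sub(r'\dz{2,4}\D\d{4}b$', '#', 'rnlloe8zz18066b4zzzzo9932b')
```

'rnlloe8zz18066b#'

Pattern: a digit, then 2 to 4 of a literal 'z'; then a non-digit; then exactly 4 of a digit, then a literal 'b'; then anchored at the end.
Matches: at [15:26] → '4zzzzo9932b'.
Every occurrence is swapped for '#'.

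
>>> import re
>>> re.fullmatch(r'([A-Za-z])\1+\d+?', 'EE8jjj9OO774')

None

After group 1 captures some text, `\1` only succeeds where that same text appears again.
For `fullmatch`, every character of the input must be accounted for by the pattern.
Here there's no way to consume every character, so the call returns None.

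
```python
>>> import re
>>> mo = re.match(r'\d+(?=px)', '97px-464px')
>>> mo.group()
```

'97'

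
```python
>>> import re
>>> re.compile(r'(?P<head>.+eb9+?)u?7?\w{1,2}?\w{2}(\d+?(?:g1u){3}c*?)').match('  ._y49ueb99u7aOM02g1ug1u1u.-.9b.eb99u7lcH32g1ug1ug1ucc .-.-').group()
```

`re.match` won't scan ahead — the pattern has to work from the very first character.
The match spans [0:53] → '  ._y49ueb99u7aOM02g1ug1u1u.-.9b.eb99u7lcH32g1ug1ug1u'.

'  ._y49ueb99u7aOM02g1ug1u1u.-.9b.eb99u7lcH32g1ug1ug1u'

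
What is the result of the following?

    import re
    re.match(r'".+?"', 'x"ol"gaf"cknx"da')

None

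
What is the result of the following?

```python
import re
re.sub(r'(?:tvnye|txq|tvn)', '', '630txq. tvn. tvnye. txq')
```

Alternation tries branches left to right and keeps the first one that lets the overall match succeed at that position.
Matches: at [3:6] → 'txq'; at [8:11] → 'tvn'; at [13:18] → 'tvnye'; at [20:23] → 'txq'.
Every occurrence is swapped for ''.

'630. . . '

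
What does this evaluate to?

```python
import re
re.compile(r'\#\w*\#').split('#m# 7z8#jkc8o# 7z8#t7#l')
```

Matches to split on: at [0:3] → '#m#'; at [7:14] → '#jkc8o#'; at [18:22] → '#t7#'.
Each match becomes a cut point; 4 segments remain.

['', ' 7z8', ' 7z8', 'l']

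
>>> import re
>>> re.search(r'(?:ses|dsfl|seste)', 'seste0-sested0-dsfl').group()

`|` is ordered: at each position the engine commits to the first alternative that works.
The match spans [0:3] → 'ses'.

'ses'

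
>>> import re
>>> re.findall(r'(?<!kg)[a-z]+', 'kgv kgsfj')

['kgv', 'kgsfj']

A negative assertion filters positions out without eating any characters.
Scanning left to right: at [0:3] → 'kgv'; at [4:9] → 'kgsfj'.
Since nothing is captured, `findall` lists the 2 matched substrings directly.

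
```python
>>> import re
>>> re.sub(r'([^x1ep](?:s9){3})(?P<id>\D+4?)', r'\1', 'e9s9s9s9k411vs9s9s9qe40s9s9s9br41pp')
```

This matches any character except [x1ep], then the literal 's9' repeated 3 times (captured); then one or more of a non-digit, then optionally a literal '4' (captured as 'id').
Matches: at [1:10] → '9s9s9s9k4'; at [12:22] → 'vs9s9s9qe4'; at [22:32] → '0s9s9s9br4'.
Each match is replaced using the text its own group 1 captured.

'e9s9s9s911vs9s9s90s9s9s91pp'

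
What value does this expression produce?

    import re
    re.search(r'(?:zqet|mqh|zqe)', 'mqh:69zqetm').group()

'mqh'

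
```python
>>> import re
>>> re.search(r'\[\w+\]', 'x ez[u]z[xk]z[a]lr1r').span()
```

`search` walks the string left to right and returns the first match it finds.
The match spans [4:7] → '[u]'.

(4, 7)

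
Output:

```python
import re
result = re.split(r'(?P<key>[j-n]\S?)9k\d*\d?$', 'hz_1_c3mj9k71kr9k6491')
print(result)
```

['hz_1_c3mj9k71', 'kr', '']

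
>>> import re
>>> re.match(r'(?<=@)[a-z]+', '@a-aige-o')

None

`match` is anchored at position 0; if the pattern doesn't fit there, it returns None.
Here the string doesn't start with a match, so the call returns None.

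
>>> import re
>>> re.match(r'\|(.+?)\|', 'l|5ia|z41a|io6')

`re.match` only tries the pattern at the start of the string.
Here the string doesn't start with a match, so the call returns None.

None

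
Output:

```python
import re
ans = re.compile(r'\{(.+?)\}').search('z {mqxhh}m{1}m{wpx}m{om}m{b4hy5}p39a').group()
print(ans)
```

A `+?`/`*?`/`{m,n}?` starts at its minimum and grows only as far as needed for what follows to match.
Unlike `match`, `search` isn't anchored — it looks for the pattern anywhere in the string.
The match spans [2:9] → '{mqxhh}'.
Captured: group 1 = 'mqxhh'.

{mqxhh}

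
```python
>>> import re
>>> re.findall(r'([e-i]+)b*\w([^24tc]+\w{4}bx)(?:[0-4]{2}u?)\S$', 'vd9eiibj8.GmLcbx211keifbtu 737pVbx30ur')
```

The pattern matches one or more of a character in [e-i] (captured); then zero or more of a literal 'b', then a word character; then one or more of any character except [24tc], then exactly 4 of a word character, then the literal 'bx' (captured); then exactly 2 of a character in [0-4], then optionally a literal 'u' (non-capturing group); then a non-whitespace character; then anchored at the end.
Walking the string: at [20:38] match 'eifbtu 737pVbx30ur', groups = ('eif', 'u 737pVbx').
2 groups means the one result is a tuple of 2 captured strings — 1 here.

[('eif', 'u 737pVbx')]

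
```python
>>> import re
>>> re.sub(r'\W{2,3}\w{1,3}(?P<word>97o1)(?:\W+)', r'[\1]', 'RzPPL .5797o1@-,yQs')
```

'RzPPL[97o1]yQs'

Pattern: 2 to 3 of a non-word character, then 1 to 3 of a word character; then a literal '9', then the literal '7o1' (captured as 'word'); then one or more of a non-word character (non-capturing group).
Matches: at [5:16] → ' .5797o1@-,'.
The replacement refers to a captured group, so each match is rewritten using its own captured text.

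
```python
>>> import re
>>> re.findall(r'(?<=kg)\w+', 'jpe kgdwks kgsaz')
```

Lookahead/lookbehind check context without consuming it, so the matched span excludes the asserted characters.
Since nothing is captured, `findall` lists the 2 matched substrings directly.

['dwks', 'saz']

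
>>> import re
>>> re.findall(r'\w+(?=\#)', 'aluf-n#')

['n']

The positive lookaround only admits positions where the adjacent text matches; those characters stay outside the span.
Walking the string: at [5:6] → 'n'.
`findall` yields the raw match text (1 of them) because the pattern has no groups.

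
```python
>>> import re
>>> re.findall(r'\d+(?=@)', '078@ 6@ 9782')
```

['078', '6']

The lookaround is zero-width — it requires the adjacent text to match without consuming it, so the asserted text isn't part of the match.
No capturing groups, so `findall` returns the 2 full match strings.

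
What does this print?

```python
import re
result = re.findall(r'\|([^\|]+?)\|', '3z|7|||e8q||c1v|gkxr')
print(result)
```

Scanning left to right: at [2:5] match '|7|', group 1 = '7'; at [6:11] match '|e8q|', group 1 = 'e8q'; at [11:16] match '|c1v|', group 1 = 'c1v'.
One capturing group, so `findall` returns just the captured substring from each match — 3 in all.

['7', 'e8q', 'c1v']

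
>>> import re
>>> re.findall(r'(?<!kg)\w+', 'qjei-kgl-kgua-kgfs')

`(?!…)`/`(?<!…)` only lets a position through if the neighbouring text does NOT match; no characters are consumed.
Matches: at [0:4] → 'qjei'; at [5:8] → 'kgl'; at [9:13] → 'kgua'; at [14:18] → 'kgfs'.
With no groups in the pattern, `findall` gives back each whole match — 4 here.

['qjei', 'kgl', 'kgua', 'kgfs']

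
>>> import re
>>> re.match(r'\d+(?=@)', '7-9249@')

None

`re.match` won't scan ahead — the pattern has to work from the very first character.
Here position 0 doesn't satisfy it, so the call returns None.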